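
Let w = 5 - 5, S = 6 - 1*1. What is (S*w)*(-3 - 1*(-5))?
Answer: 0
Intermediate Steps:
S = 5 (S = 6 - 1 = 5)
w = 0
(S*w)*(-3 - 1*(-5)) = (5*0)*(-3 - 1*(-5)) = 0*(-3 + 5) = 0*2 = 0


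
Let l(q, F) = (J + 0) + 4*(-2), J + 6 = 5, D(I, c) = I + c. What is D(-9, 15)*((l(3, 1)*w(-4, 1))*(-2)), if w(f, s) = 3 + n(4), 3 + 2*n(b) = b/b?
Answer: 216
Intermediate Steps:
J = -1 (J = -6 + 5 = -1)
n(b) = -1 (n(b) = -3/2 + (b/b)/2 = -3/2 + (1/2)*1 = -3/2 + 1/2 = -1)
w(f, s) = 2 (w(f, s) = 3 - 1 = 2)
l(q, F) = -9 (l(q, F) = (-1 + 0) + 4*(-2) = -1 - 8 = -9)
D(-9, 15)*((l(3, 1)*w(-4, 1))*(-2)) = (-9 + 15)*(-9*2*(-2)) = 6*(-18*(-2)) = 6*36 = 216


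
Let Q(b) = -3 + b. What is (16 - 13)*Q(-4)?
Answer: -21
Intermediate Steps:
(16 - 13)*Q(-4) = (16 - 13)*(-3 - 4) = 3*(-7) = -21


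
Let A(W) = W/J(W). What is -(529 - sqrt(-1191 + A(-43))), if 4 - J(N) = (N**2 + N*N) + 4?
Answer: -529 + 5*I*sqrt(352342)/86 ≈ -529.0 + 34.511*I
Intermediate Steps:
J(N) = -2*N**2 (J(N) = 4 - ((N**2 + N*N) + 4) = 4 - ((N**2 + N**2) + 4) = 4 - (2*N**2 + 4) = 4 - (4 + 2*N**2) = 4 + (-4 - 2*N**2) = -2*N**2)
A(W) = -1/(2*W) (A(W) = W/((-2*W**2)) = W*(-1/(2*W**2)) = -1/(2*W))
-(529 - sqrt(-1191 + A(-43))) = -(529 - sqrt(-1191 - 1/2/(-43))) = -(529 - sqrt(-1191 - 1/2*(-1/43))) = -(529 - sqrt(-1191 + 1/86)) = -(529 - sqrt(-102425/86)) = -(529 - 5*I*sqrt(352342)/86) = -529 + 5*I*sqrt(352342)/86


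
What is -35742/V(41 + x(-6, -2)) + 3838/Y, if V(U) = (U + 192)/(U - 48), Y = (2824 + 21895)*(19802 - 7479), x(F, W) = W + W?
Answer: 6303260905384/3671379067 ≈ 1716.9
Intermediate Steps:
x(F, W) = 2*W
Y = 304612237 (Y = 24719*12323 = 304612237)
V(U) = (192 + U)/(-48 + U)
-35742/V(41 + x(-6, -2)) + 3838/Y = -35742*(-48 + (41 + 2*(-2)))/(192 + (41 + 2*(-2))) + 3838/304612237 = -35742*(-48 + (41 - 4))/(192 + (41 - 4)) + 3838*(1/304612237) = -35742*(-48 + 37)/(192 + 37) + 202/16032223 = -35742/(229/(-11)) + 202/16032223 = -35742/((-1/11*229)) + 202/16032223 = -35742/(-229/11) + 202/16032223 = -35742*(-11/229) + 202/16032223 = 393162/229 + 202/16032223 = 6303260905384/3671379067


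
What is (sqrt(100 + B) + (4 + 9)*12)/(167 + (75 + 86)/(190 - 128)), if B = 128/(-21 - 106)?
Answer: 3224/3505 + 124*sqrt(399161)/1335405 ≈ 0.97849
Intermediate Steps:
B = -128/127 (B = 128/(-127) = 128*(-1/127) = -128/127 ≈ -1.0079)
(sqrt(100 + B) + (4 + 9)*12)/(167 + (75 + 86)/(190 - 128)) = (sqrt(100 - 128/127) + (4 + 9)*12)/(167 + (75 + 86)/(190 - 128)) = (sqrt(12572/127) + 13*12)/(167 + 161/62) = (2*sqrt(399161)/127 + 156)/(167 + 161*(1/62)) = (156 + 2*sqrt(399161)/127)/(167 + 161/62) = (156 + 2*sqrt(399161)/127)/(10515/62) = (156 + 2*sqrt(399161)/127)*(62/10515) = 3224/3505 + 124*sqrt(399161)/1335405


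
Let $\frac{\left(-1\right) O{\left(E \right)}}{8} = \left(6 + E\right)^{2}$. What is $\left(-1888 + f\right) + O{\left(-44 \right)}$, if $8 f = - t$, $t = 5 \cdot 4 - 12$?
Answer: $-13441$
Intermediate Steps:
$t = 8$ ($t = 20 - 12 = 8$)
$f = -1$ ($f = \frac{\left(-1\right) 8}{8} = \frac{1}{8} \left(-8\right) = -1$)
$O{\left(E \right)} = - 8 \left(6 + E\right)^{2}$
$\left(-1888 + f\right) + O{\left(-44 \right)} = \left(-1888 - 1\right) - 8 \left(6 - 44\right)^{2} = -1889 - 8 \left(-38\right)^{2} = -1889 - 11552 = -13441$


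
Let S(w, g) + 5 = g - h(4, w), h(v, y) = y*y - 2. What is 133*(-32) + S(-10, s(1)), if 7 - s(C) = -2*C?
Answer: -4350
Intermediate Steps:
s(C) = 7 + 2*C (s(C) = 7 - (-2)*C = 7 + 2*C)
h(v, y) = -2 + y² (h(v, y) = y² - 2 = -2 + y²)
S(w, g) = -3 + g - w² (S(w, g) = -5 + (g - (-2 + w²)) = -5 + (g + (2 - w²)) = -5 + (2 + g - w²) = -3 + g - w²)
133*(-32) + S(-10, s(1)) = 133*(-32) + (-3 + (7 + 2*1) - 1*(-10)²) = -4256 + (-3 + (7 + 2) - 1*100) = -4256 + (-3 + 9 - 100) = -4256 - 94 = -4350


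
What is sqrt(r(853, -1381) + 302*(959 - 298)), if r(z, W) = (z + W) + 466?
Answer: 2*sqrt(49890) ≈ 446.72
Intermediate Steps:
r(z, W) = 466 + W + z (r(z, W) = (W + z) + 466 = 466 + W + z)
sqrt(r(853, -1381) + 302*(959 - 298)) = sqrt((466 - 1381 + 853) + 302*(959 - 298)) = sqrt(-62 + 302*661) = sqrt(-62 + 199622) = sqrt(199560) = 2*sqrt(49890)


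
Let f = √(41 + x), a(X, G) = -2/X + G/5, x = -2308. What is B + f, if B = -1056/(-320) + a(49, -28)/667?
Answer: 215155/65366 + I*√2267 ≈ 3.2915 + 47.613*I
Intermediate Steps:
a(X, G) = -2/X + G/5 (a(X, G) = -2/X + G*(⅕) = -2/X + G/5)
B = 215155/65366 (B = -1056/(-320) + (-2/49 + (⅕)*(-28))/667 = -1056*(-1/320) + (-2*1/49 - 28/5)*(1/667) = 33/10 + (-2/49 - 28/5)*(1/667) = 33/10 - 1382/245*1/667 = 33/10 - 1382/163415 = 215155/65366 ≈ 3.2915)
f = I*√2267 (f = √(41 - 2308) = √(-2267) = I*√2267 ≈ 47.613*I)
B + f = 215155/65366 + I*√2267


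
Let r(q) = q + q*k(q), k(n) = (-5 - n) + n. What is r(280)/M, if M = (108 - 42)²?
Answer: -280/1089 ≈ -0.25712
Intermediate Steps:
k(n) = -5
M = 4356 (M = 66² = 4356)
r(q) = -4*q (r(q) = q + q*(-5) = q - 5*q = -4*q)
r(280)/M = -4*280/4356 = -1120*1/4356 = -280/1089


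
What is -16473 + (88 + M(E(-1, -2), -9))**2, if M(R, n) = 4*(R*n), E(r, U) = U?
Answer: 9127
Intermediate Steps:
M(R, n) = 4*R*n
-16473 + (88 + M(E(-1, -2), -9))**2 = -16473 + (88 + 4*(-2)*(-9))**2 = -16473 + (88 + 72)**2 = -16473 + 160**2 = -16473 + 25600 = 9127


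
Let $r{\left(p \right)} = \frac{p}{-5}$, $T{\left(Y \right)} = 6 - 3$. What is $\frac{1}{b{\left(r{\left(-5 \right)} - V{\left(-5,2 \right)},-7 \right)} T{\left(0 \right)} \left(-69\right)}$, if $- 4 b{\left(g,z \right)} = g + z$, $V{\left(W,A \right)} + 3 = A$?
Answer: $- \frac{4}{1035} \approx -0.0038647$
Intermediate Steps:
$T{\left(Y \right)} = 3$
$V{\left(W,A \right)} = -3 + A$
$r{\left(p \right)} = - \frac{p}{5}$ ($r{\left(p \right)} = p \left(- \frac{1}{5}\right) = - \frac{p}{5}$)
$b{\left(g,z \right)} = - \frac{g}{4} - \frac{z}{4}$ ($b{\left(g,z \right)} = - \frac{g + z}{4} = - \frac{g}{4} - \frac{z}{4}$)
$\frac{1}{b{\left(r{\left(-5 \right)} - V{\left(-5,2 \right)},-7 \right)} T{\left(0 \right)} \left(-69\right)} = \frac{1}{\left(- \frac{\left(- \frac{1}{5}\right) \left(-5\right) - \left(-3 + 2\right)}{4} - - \frac{7}{4}\right) 3 \left(-69\right)} = \frac{1}{\left(- \frac{1 - -1}{4} + \frac{7}{4}\right) 3 \left(-69\right)} = \frac{1}{\left(- \frac{1 + 1}{4} + \frac{7}{4}\right) 3 \left(-69\right)} = \frac{1}{\left(\left(- \frac{1}{4}\right) 2 + \frac{7}{4}\right) 3 \left(-69\right)} = \frac{1}{\left(- \frac{1}{2} + \frac{7}{4}\right) 3 \left(-69\right)} = \frac{1}{\frac{5}{4} \cdot 3 \left(-69\right)} = \frac{1}{\frac{15}{4} \left(-69\right)} = \frac{1}{- \frac{1035}{4}} = - \frac{4}{1035}$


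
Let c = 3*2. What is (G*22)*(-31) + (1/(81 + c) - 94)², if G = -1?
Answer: 72025387/7569 ≈ 9515.8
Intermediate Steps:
c = 6
(G*22)*(-31) + (1/(81 + c) - 94)² = -1*22*(-31) + (1/(81 + 6) - 94)² = -22*(-31) + (1/87 - 94)² = 682 + (1/87 - 94)² = 682 + (-8177/87)² = 682 + 66863329/7569 = 72025387/7569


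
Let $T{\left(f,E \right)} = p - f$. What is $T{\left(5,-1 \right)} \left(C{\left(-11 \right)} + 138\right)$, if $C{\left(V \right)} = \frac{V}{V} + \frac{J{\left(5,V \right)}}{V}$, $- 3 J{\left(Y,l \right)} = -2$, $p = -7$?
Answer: $- \frac{18340}{11} \approx -1667.3$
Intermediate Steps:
$J{\left(Y,l \right)} = \frac{2}{3}$ ($J{\left(Y,l \right)} = \left(- \frac{1}{3}\right) \left(-2\right) = \frac{2}{3}$)
$T{\left(f,E \right)} = -7 - f$
$C{\left(V \right)} = 1 + \frac{2}{3 V}$ ($C{\left(V \right)} = \frac{V}{V} + \frac{2}{3 V} = 1 + \frac{2}{3 V}$)
$T{\left(5,-1 \right)} \left(C{\left(-11 \right)} + 138\right) = \left(-7 - 5\right) \left(\frac{\frac{2}{3} - 11}{-11} + 138\right) = \left(-7 - 5\right) \left(\left(- \frac{1}{11}\right) \left(- \frac{31}{3}\right) + 138\right) = - 12 \left(\frac{31}{33} + 138\right) = \left(-12\right) \frac{4585}{33} = - \frac{18340}{11}$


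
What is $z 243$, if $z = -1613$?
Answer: $-391959$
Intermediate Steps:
$z 243 = \left(-1613\right) 243 = -391959$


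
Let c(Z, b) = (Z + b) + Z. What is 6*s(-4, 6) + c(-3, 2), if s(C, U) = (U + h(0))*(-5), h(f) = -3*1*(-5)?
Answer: -634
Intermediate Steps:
c(Z, b) = b + 2*Z
h(f) = 15 (h(f) = -3*(-5) = 15)
s(C, U) = -75 - 5*U (s(C, U) = (U + 15)*(-5) = (15 + U)*(-5) = -75 - 5*U)
6*s(-4, 6) + c(-3, 2) = 6*(-75 - 5*6) + (2 + 2*(-3)) = 6*(-75 - 30) + (2 - 6) = 6*(-105) - 4 = -630 - 4 = -634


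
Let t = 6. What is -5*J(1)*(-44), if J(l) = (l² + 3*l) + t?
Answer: 2200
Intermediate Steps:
J(l) = 6 + l² + 3*l (J(l) = (l² + 3*l) + 6 = 6 + l² + 3*l)
-5*J(1)*(-44) = -5*(6 + 1² + 3*1)*(-44) = -5*(6 + 1 + 3)*(-44) = -5*10*(-44) = -50*(-44) = 2200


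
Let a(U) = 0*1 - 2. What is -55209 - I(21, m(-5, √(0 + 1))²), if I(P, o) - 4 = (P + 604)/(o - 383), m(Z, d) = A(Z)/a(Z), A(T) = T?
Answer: -83203491/1507 ≈ -55211.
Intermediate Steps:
a(U) = -2 (a(U) = 0 - 2 = -2)
m(Z, d) = -Z/2 (m(Z, d) = Z/(-2) = Z*(-½) = -Z/2)
I(P, o) = 4 + (604 + P)/(-383 + o) (I(P, o) = 4 + (P + 604)/(o - 383) = 4 + (604 + P)/(-383 + o))
-55209 - I(21, m(-5, √(0 + 1))²) = -55209 - (-928 + 21 + 4*(-½*(-5))²)/(-383 + (-½*(-5))²) = -55209 - (-928 + 21 + 4*(5/2)²)/(-383 + (5/2)²) = -55209 - (-928 + 21 + 4*(25/4))/(-383 + 25/4) = -55209 - (-928 + 21 + 25)/(-1507/4) = -55209 - (-4)*(-882)/1507 = -55209 - 1*3528/1507 = -55209 - 3528/1507 = -83203491/1507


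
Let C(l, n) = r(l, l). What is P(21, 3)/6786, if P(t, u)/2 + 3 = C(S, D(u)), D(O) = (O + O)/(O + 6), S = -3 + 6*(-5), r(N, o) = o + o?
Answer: -23/1131 ≈ -0.020336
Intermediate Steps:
r(N, o) = 2*o
S = -33 (S = -3 - 30 = -33)
D(O) = 2*O/(6 + O) (D(O) = (2*O)/(6 + O) = 2*O/(6 + O))
C(l, n) = 2*l
P(t, u) = -138 (P(t, u) = -6 + 2*(2*(-33)) = -6 + 2*(-66) = -6 - 132 = -138)
P(21, 3)/6786 = -138/6786 = -138*1/6786 = -23/1131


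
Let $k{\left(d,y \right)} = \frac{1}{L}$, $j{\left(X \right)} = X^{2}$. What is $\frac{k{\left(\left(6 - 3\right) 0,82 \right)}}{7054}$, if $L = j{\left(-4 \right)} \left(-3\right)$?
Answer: $- \frac{1}{338592} \approx -2.9534 \cdot 10^{-6}$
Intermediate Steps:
$L = -48$ ($L = \left(-4\right)^{2} \left(-3\right) = 16 \left(-3\right) = -48$)
$k{\left(d,y \right)} = - \frac{1}{48}$ ($k{\left(d,y \right)} = \frac{1}{-48} = - \frac{1}{48}$)
$\frac{k{\left(\left(6 - 3\right) 0,82 \right)}}{7054} = - \frac{1}{48 \cdot 7054} = \left(- \frac{1}{48}\right) \frac{1}{7054} = - \frac{1}{338592}$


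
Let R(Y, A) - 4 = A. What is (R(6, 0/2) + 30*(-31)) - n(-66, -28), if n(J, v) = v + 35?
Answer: -933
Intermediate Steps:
R(Y, A) = 4 + A
n(J, v) = 35 + v
(R(6, 0/2) + 30*(-31)) - n(-66, -28) = ((4 + 0/2) + 30*(-31)) - (35 - 28) = ((4 + 0*(1/2)) - 930) - 1*7 = ((4 + 0) - 930) - 7 = (4 - 930) - 7 = -926 - 7 = -933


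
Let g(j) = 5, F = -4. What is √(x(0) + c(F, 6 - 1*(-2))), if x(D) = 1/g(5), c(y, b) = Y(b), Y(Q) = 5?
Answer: √130/5 ≈ 2.2803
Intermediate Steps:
c(y, b) = 5
x(D) = ⅕ (x(D) = 1/5 = ⅕)
√(x(0) + c(F, 6 - 1*(-2))) = √(⅕ + 5) = √(26/5) = √130/5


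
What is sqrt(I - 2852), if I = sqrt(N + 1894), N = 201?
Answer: sqrt(-2852 + sqrt(2095)) ≈ 52.974*I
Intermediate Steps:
I = sqrt(2095) (I = sqrt(201 + 1894) = sqrt(2095) ≈ 45.771)
sqrt(I - 2852) = sqrt(sqrt(2095) - 2852) = sqrt(-2852 + sqrt(2095))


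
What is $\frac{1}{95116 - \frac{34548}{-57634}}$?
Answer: $\frac{28817}{2740975046} \approx 1.0513 \cdot 10^{-5}$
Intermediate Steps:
$\frac{1}{95116 - \frac{34548}{-57634}} = \frac{1}{95116 - - \frac{17274}{28817}} = \frac{1}{95116 + \frac{17274}{28817}} = \frac{1}{\frac{2740975046}{28817}} = \frac{28817}{2740975046}$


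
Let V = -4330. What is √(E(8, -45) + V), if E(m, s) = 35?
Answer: I*√4295 ≈ 65.536*I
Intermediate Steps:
√(E(8, -45) + V) = √(35 - 4330) = √(-4295) = I*√4295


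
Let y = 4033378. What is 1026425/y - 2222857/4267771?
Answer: -4585075672271/17213533660438 ≈ -0.26636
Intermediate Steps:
1026425/y - 2222857/4267771 = 1026425/4033378 - 2222857/4267771 = -4585075672271/17213533660438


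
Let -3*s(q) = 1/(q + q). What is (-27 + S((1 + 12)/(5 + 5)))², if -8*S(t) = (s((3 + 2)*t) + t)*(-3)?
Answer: 760821889/1081600 ≈ 703.42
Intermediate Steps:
s(q) = -1/(6*q) (s(q) = -1/(3*(q + q)) = -1/(2*q)/3 = -1/(6*q))
S(t) = -1/(80*t) + 3*t/8 (S(t) = -(-1/(t*(3 + 2))/6 + t)*(-3)/8 = -(-1/(5*t)/6 + t)*(-3)/8 = -(-1/(30*t) + t)*(-3)/8 = -(t - 1/(30*t))*(-3)/8 = -(-3*t + 1/(10*t))/8 = -1/(80*t) + 3*t/8)
(-27 + S((1 + 12)/(5 + 5)))² = (-27 + (-1 + 30*((1 + 12)/(5 + 5))²)/(80*(((1 + 12)/(5 + 5)))))² = (-27 + (-1 + 30*(13/10)²)/(80*((13/10))))² = (-27 + (-1 + 30*(13*(⅒))²)/(80*((13*(⅒)))))² = (-27 + (-1 + 30*(13/10)²)/(80*(13/10)))² = (-27 + (1/80)*(10/13)*(-1 + 30*(169/100)))² = (-27 + (1/80)*(10/13)*(-1 + 507/10))² = (-27 + (1/80)*(10/13)*(497/10))² = (-27 + 497/1040)² = (-27583/1040)² = 760821889/1081600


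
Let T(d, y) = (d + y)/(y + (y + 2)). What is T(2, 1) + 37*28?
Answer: 4147/4 ≈ 1036.8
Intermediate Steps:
T(d, y) = (d + y)/(2 + 2*y) (T(d, y) = (d + y)/(y + (2 + y)) = (d + y)/(2 + 2*y))
T(2, 1) + 37*28 = (2 + 1)/(2*(1 + 1)) + 37*28 = (½)*3/2 + 1036 = (½)*(½)*3 + 1036 = ¾ + 1036 = 4147/4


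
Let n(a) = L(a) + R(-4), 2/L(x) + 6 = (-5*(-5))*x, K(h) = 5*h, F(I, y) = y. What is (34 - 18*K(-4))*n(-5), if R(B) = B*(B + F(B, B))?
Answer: 1650860/131 ≈ 12602.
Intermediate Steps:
R(B) = 2*B² (R(B) = B*(B + B) = B*(2*B) = 2*B²)
L(x) = 2/(-6 + 25*x) (L(x) = 2/(-6 + (-5*(-5))*x) = 2/(-6 + 25*x))
n(a) = 32 + 2/(-6 + 25*a) (n(a) = 2/(-6 + 25*a) + 2*(-4)² = 2/(-6 + 25*a) + 2*16 = 2/(-6 + 25*a) + 32 = 32 + 2/(-6 + 25*a))
(34 - 18*K(-4))*n(-5) = (34 - 90*(-4))*(10*(-19 + 80*(-5))/(-6 + 25*(-5))) = (34 - 18*(-20))*(10*(-19 - 400)/(-6 - 125)) = (34 + 360)*(10*(-419)/(-131)) = 394*(10*(-1/131)*(-419)) = 394*(4190/131) = 1650860/131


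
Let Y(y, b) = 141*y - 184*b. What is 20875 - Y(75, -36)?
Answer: 3676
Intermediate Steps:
Y(y, b) = -184*b + 141*y
20875 - Y(75, -36) = 20875 - (-184*(-36) + 141*75) = 20875 - (6624 + 10575) = 20875 - 1*17199 = 20875 - 17199 = 3676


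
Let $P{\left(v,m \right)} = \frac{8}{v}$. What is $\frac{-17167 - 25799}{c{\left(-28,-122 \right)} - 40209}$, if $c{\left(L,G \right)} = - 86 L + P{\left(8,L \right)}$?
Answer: $\frac{341}{300} \approx 1.1367$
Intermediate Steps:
$c{\left(L,G \right)} = 1 - 86 L$ ($c{\left(L,G \right)} = - 86 L + \frac{8}{8} = - 86 L + 8 \cdot \frac{1}{8} = - 86 L + 1 = 1 - 86 L$)
$\frac{-17167 - 25799}{c{\left(-28,-122 \right)} - 40209} = \frac{-17167 - 25799}{\left(1 - -2408\right) - 40209} = \frac{-17167 - 25799}{\left(1 + 2408\right) - 40209} = - \frac{42966}{2409 - 40209} = - \frac{42966}{-37800} = \left(-42966\right) \left(- \frac{1}{37800}\right) = \frac{341}{300}$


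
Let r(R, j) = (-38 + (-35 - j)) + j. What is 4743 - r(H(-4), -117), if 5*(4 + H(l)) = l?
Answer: 4816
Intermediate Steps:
H(l) = -4 + l/5
r(R, j) = -73 (r(R, j) = (-73 - j) + j = -73)
4743 - r(H(-4), -117) = 4743 - 1*(-73) = 4743 + 73 = 4816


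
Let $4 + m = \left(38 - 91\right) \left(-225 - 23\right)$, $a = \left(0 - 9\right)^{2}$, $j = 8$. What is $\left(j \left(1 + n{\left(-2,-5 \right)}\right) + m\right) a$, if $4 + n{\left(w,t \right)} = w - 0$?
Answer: $1061100$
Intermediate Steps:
$n{\left(w,t \right)} = -4 + w$ ($n{\left(w,t \right)} = -4 + \left(w - 0\right) = -4 + \left(w + 0\right) = -4 + w$)
$a = 81$ ($a = \left(-9\right)^{2} = 81$)
$m = 13140$ ($m = -4 + \left(38 - 91\right) \left(-225 - 23\right) = -4 - -13144 = -4 + 13144 = 13140$)
$\left(j \left(1 + n{\left(-2,-5 \right)}\right) + m\right) a = \left(8 \left(1 - 6\right) + 13140\right) 81 = \left(8 \left(-5\right) + 13140\right) 81 = \left(-40 + 13140\right) 81 = 13100 \cdot 81 = 1061100$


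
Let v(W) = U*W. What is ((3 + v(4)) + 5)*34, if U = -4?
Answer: -272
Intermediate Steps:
v(W) = -4*W
((3 + v(4)) + 5)*34 = ((3 - 4*4) + 5)*34 = ((3 - 16) + 5)*34 = (-13 + 5)*34 = -8*34 = -272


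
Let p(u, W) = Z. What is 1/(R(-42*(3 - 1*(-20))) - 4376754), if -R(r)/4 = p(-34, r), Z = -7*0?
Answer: -1/4376754 ≈ -2.2848e-7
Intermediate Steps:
Z = 0
p(u, W) = 0
R(r) = 0 (R(r) = -4*0 = 0)
1/(R(-42*(3 - 1*(-20))) - 4376754) = 1/(0 - 4376754) = 1/(-4376754) = -1/4376754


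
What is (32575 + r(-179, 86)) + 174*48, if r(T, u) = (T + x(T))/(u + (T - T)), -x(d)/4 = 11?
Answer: 3519499/86 ≈ 40924.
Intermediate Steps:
x(d) = -44 (x(d) = -4*11 = -44)
r(T, u) = (-44 + T)/u (r(T, u) = (T - 44)/(u + (T - T)) = (-44 + T)/(u + 0) = (-44 + T)/u)
(32575 + r(-179, 86)) + 174*48 = (32575 + (-44 - 179)/86) + 174*48 = (32575 + (1/86)*(-223)) + 8352 = (32575 - 223/86) + 8352 = 2801227/86 + 8352 = 3519499/86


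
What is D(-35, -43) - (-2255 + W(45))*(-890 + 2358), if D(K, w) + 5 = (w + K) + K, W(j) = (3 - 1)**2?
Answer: 3304350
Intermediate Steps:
W(j) = 4 (W(j) = 2**2 = 4)
D(K, w) = -5 + w + 2*K (D(K, w) = -5 + ((w + K) + K) = -5 + ((K + w) + K) = -5 + (w + 2*K) = -5 + w + 2*K)
D(-35, -43) - (-2255 + W(45))*(-890 + 2358) = (-5 - 43 + 2*(-35)) - (-2255 + 4)*(-890 + 2358) = (-5 - 43 - 70) - (-2251)*1468 = -118 - 1*(-3304468) = -118 + 3304468 = 3304350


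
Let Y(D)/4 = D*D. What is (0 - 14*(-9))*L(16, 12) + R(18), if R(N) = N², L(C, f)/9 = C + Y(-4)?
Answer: 91044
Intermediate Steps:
Y(D) = 4*D² (Y(D) = 4*(D*D) = 4*D²)
L(C, f) = 576 + 9*C (L(C, f) = 9*(C + 4*(-4)²) = 9*(C + 4*16) = 9*(C + 64) = 9*(64 + C) = 576 + 9*C)
(0 - 14*(-9))*L(16, 12) + R(18) = (0 - 14*(-9))*(576 + 9*16) + 18² = (0 + 126)*(576 + 144) + 324 = 126*720 + 324 = 90720 + 324 = 91044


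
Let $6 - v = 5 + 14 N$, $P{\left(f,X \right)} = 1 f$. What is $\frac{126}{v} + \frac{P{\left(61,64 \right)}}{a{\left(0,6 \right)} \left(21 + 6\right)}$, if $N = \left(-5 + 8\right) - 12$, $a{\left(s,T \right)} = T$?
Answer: $\frac{28159}{20574} \approx 1.3687$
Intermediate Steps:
$P{\left(f,X \right)} = f$
$N = -9$ ($N = 3 - 12 = -9$)
$v = 127$ ($v = 6 - \left(5 + 14 \left(-9\right)\right) = 6 - \left(5 - 126\right) = 6 - -121 = 6 + 121 = 127$)
$\frac{126}{v} + \frac{P{\left(61,64 \right)}}{a{\left(0,6 \right)} \left(21 + 6\right)} = \frac{126}{127} + \frac{61}{6 \left(21 + 6\right)} = 126 \cdot \frac{1}{127} + \frac{61}{6 \cdot 27} = \frac{126}{127} + \frac{61}{162} = \frac{28159}{20574}$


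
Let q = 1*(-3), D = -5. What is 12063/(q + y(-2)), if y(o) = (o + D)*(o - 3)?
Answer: 12063/32 ≈ 376.97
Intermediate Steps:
y(o) = (-5 + o)*(-3 + o) (y(o) = (o - 5)*(o - 3) = (-5 + o)*(-3 + o))
q = -3
12063/(q + y(-2)) = 12063/(-3 + (15 + (-2)² - 8*(-2))) = 12063/(-3 + (15 + 4 + 16)) = 12063/(-3 + 35) = 12063/32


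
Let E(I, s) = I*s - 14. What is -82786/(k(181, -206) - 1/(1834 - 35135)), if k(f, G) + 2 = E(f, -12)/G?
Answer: -141978114179/14769045 ≈ -9613.2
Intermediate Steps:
E(I, s) = -14 + I*s
k(f, G) = -2 + (-14 - 12*f)/G (k(f, G) = -2 + (-14 + f*(-12))/G = -2 + (-14 - 12*f)/G)
-82786/(k(181, -206) - 1/(1834 - 35135)) = -82786/(2*(-7 - 1*(-206) - 6*181)/(-206) - 1/(1834 - 35135)) = -82786/(2*(-1/206)*(-7 + 206 - 1086) - 1/(-33301)) = -82786/(2*(-1/206)*(-887) - 1*(-1/33301)) = -82786/(887/103 + 1/33301) = -82786/29538090/3430003 = -82786*3430003/29538090 = -141978114179/14769045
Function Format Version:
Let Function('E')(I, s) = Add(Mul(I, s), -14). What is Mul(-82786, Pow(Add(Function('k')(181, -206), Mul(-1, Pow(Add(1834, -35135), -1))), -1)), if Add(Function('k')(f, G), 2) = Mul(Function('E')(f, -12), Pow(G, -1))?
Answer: Rational(-141978114179, 14769045) ≈ -9613.2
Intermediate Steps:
Function('E')(I, s) = Add(-14, Mul(I, s))
Function('k')(f, G) = Add(-2, Mul(Pow(G, -1), Add(-14, Mul(-12, f)))) (Function('k')(f, G) = Add(-2, Mul(Add(-14, Mul(f, -12)), Pow(G, -1))) = Add(-2, Mul(Add(-14, Mul(-12, f)), Pow(G, -1))) = Add(-2, Mul(Pow(G, -1), Add(-14, Mul(-12, f)))))
Mul(-82786, Pow(Add(Function('k')(181, -206), Mul(-1, Pow(Add(1834, -35135), -1))), -1)) = Mul(-82786, Pow(Add(Mul(2, Pow(-206, -1), Add(-7, Mul(-1, -206), Mul(-6, 181))), Mul(-1, Pow(Add(1834, -35135), -1))), -1)) = Mul(-82786, Pow(Add(Mul(2, Rational(-1, 206), Add(-7, 206, -1086)), Mul(-1, Pow(-33301, -1))), -1)) = Mul(-82786, Pow(Add(Mul(2, Rational(-1, 206), -887), Mul(-1, Rational(-1, 33301))), -1)) = Mul(-82786, Pow(Add(Rational(887, 103), Rational(1, 33301)), -1)) = Mul(-82786, Pow(Rational(29538090, 3430003), -1)) = Mul(-82786, Rational(3430003, 29538090)) = Rational(-141978114179, 14769045)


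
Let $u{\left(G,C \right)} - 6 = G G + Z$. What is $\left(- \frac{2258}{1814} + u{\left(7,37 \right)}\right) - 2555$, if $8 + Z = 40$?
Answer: $- \frac{2239605}{907} \approx -2469.2$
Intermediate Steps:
$Z = 32$ ($Z = -8 + 40 = 32$)
$u{\left(G,C \right)} = 38 + G^{2}$ ($u{\left(G,C \right)} = 6 + \left(G G + 32\right) = 6 + \left(G^{2} + 32\right) = 6 + \left(32 + G^{2}\right) = 38 + G^{2}$)
$\left(- \frac{2258}{1814} + u{\left(7,37 \right)}\right) - 2555 = \left(- \frac{2258}{1814} + \left(38 + 7^{2}\right)\right) - 2555 = \left(\left(-2258\right) \frac{1}{1814} + \left(38 + 49\right)\right) - 2555 = \left(- \frac{1129}{907} + 87\right) - 2555 = \frac{77780}{907} - 2555 = - \frac{2239605}{907}$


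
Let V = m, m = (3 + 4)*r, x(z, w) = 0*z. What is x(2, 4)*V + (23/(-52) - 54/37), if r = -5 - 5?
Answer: -3659/1924 ≈ -1.9018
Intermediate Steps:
x(z, w) = 0
r = -10
m = -70 (m = (3 + 4)*(-10) = 7*(-10) = -70)
V = -70
x(2, 4)*V + (23/(-52) - 54/37) = 0*(-70) + (23/(-52) - 54/37) = 0 + (23*(-1/52) - 54*1/37) = 0 + (-23/52 - 54/37) = 0 - 3659/1924 = -3659/1924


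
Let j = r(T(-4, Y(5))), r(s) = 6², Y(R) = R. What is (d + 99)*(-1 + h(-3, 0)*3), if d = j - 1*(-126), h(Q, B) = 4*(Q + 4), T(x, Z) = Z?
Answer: 2871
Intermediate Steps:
r(s) = 36
j = 36
h(Q, B) = 16 + 4*Q (h(Q, B) = 4*(4 + Q) = 16 + 4*Q)
d = 162 (d = 36 - 1*(-126) = 36 + 126 = 162)
(d + 99)*(-1 + h(-3, 0)*3) = (162 + 99)*(-1 + (16 + 4*(-3))*3) = 261*(-1 + (16 - 12)*3) = 261*(-1 + 4*3) = 261*(-1 + 12) = 261*11 = 2871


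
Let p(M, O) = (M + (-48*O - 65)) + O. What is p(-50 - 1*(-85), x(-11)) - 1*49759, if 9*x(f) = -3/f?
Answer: -1643084/33 ≈ -49790.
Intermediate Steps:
x(f) = -1/(3*f) (x(f) = (-3/f)/9 = -1/(3*f))
p(M, O) = -65 + M - 47*O (p(M, O) = (M + (-65 - 48*O)) + O = (-65 + M - 48*O) + O = -65 + M - 47*O)
p(-50 - 1*(-85), x(-11)) - 1*49759 = (-65 + (-50 - 1*(-85)) - (-47)/(3*(-11))) - 1*49759 = (-65 + (-50 + 85) - (-47)*(-1)/(3*11)) - 49759 = (-65 + 35 - 47*1/33) - 49759 = (-65 + 35 - 47/33) - 49759 = -1037/33 - 49759 = -1643084/33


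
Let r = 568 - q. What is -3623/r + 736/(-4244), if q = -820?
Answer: -4099395/1472668 ≈ -2.7837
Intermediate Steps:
r = 1388 (r = 568 - 1*(-820) = 568 + 820 = 1388)
-3623/r + 736/(-4244) = -3623/1388 + 736/(-4244) = -3623*1/1388 + 736*(-1/4244) = -3623/1388 - 184/1061 = -4099395/1472668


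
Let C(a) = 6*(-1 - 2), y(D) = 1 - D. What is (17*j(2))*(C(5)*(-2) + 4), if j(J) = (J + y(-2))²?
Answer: 17000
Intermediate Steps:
C(a) = -18 (C(a) = 6*(-3) = -18)
j(J) = (3 + J)² (j(J) = (J + (1 - 1*(-2)))² = (J + (1 + 2))² = (J + 3)² = (3 + J)²)
(17*j(2))*(C(5)*(-2) + 4) = (17*(3 + 2)²)*(-18*(-2) + 4) = (17*5²)*(36 + 4) = (17*25)*40 = 425*40 = 17000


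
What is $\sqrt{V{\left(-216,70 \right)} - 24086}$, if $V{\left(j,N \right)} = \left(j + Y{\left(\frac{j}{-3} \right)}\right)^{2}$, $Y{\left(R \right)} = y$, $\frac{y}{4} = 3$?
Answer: $\sqrt{17530} \approx 132.4$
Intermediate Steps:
$y = 12$ ($y = 4 \cdot 3 = 12$)
$Y{\left(R \right)} = 12$
$V{\left(j,N \right)} = \left(12 + j\right)^{2}$ ($V{\left(j,N \right)} = \left(j + 12\right)^{2} = \left(12 + j\right)^{2}$)
$\sqrt{V{\left(-216,70 \right)} - 24086} = \sqrt{\left(12 - 216\right)^{2} - 24086} = \sqrt{\left(-204\right)^{2} - 24086} = \sqrt{41616 - 24086} = \sqrt{17530}$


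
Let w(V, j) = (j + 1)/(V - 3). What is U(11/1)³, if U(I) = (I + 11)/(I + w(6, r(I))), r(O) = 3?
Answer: 287496/50653 ≈ 5.6758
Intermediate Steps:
w(V, j) = (1 + j)/(-3 + V)
U(I) = (11 + I)/(4/3 + I) (U(I) = (I + 11)/(I + (1 + 3)/(-3 + 6)) = (11 + I)/(I + 4/3) = (11 + I)/(4/3 + I))
U(11/1)³ = (3*(11 + 11/1)/(4 + 3*(11/1)))³ = (3*(11 + 11*1)/(4 + 3*(11*1)))³ = (3*(11 + 11)/(4 + 3*11))³ = (3*22/(4 + 33))³ = (3*22/37)³ = (3*(1/37)*22)³ = (66/37)³ = 287496/50653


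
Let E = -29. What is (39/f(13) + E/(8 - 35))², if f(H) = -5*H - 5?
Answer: 954529/3572100 ≈ 0.26722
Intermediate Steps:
f(H) = -5 - 5*H
(39/f(13) + E/(8 - 35))² = (39/(-5 - 5*13) - 29/(8 - 35))² = (39/(-5 - 65) - 29/(-27))² = (39/(-70) - 29*(-1/27))² = (39*(-1/70) + 29/27)² = (-39/70 + 29/27)² = (977/1890)² = 954529/3572100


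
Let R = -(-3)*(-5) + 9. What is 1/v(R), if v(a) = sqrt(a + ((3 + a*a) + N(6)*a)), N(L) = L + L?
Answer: -I*sqrt(39)/39 ≈ -0.16013*I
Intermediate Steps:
N(L) = 2*L
R = -6 (R = -3*5 + 9 = -15 + 9 = -6)
v(a) = sqrt(3 + a**2 + 13*a) (v(a) = sqrt(a + ((3 + a*a) + (2*6)*a)) = sqrt(a + ((3 + a**2) + 12*a)) = sqrt(a + (3 + a**2 + 12*a)) = sqrt(3 + a**2 + 13*a))
1/v(R) = 1/(sqrt(3 + (-6)**2 + 13*(-6))) = 1/(sqrt(3 + 36 - 78)) = 1/(sqrt(-39)) = 1/(I*sqrt(39)) = -I*sqrt(39)/39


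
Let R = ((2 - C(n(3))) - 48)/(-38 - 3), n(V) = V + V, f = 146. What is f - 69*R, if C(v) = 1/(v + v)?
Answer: 11225/164 ≈ 68.445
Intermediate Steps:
n(V) = 2*V
C(v) = 1/(2*v)
R = 553/492 (R = ((2 - 1/(2*(2*3))) - 48)/(-38 - 3) = ((2 - 1/(2*6)) - 48)/(-41) = ((2 - 1/(2*6)) - 48)*(-1/41) = ((2 - 1*1/12) - 48)*(-1/41) = ((2 - 1/12) - 48)*(-1/41) = (23/12 - 48)*(-1/41) = -553/12*(-1/41) = 553/492 ≈ 1.1240)
f - 69*R = 146 - 69*553/492 = 146 - 12719/164 = 11225/164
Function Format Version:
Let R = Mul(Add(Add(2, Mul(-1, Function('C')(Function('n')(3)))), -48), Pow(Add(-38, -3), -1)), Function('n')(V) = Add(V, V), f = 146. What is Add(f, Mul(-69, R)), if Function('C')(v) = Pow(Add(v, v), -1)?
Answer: Rational(11225, 164) ≈ 68.445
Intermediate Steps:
Function('n')(V) = Mul(2, V)
Function('C')(v) = Mul(Rational(1, 2), Pow(v, -1)) (Function('C')(v) = Pow(Mul(2, v), -1) = Mul(Rational(1, 2), Pow(v, -1)))
R = Rational(553, 492) (R = Mul(Add(Add(2, Mul(-1, Mul(Rational(1, 2), Pow(Mul(2, 3), -1)))), -48), Pow(Add(-38, -3), -1)) = Mul(Add(Add(2, Mul(-1, Mul(Rational(1, 2), Pow(6, -1)))), -48), Pow(-41, -1)) = Mul(Add(Add(2, Mul(-1, Mul(Rational(1, 2), Rational(1, 6)))), -48), Rational(-1, 41)) = Mul(Add(Add(2, Mul(-1, Rational(1, 12))), -48), Rational(-1, 41)) = Mul(Add(Add(2, Rational(-1, 12)), -48), Rational(-1, 41)) = Mul(Add(Rational(23, 12), -48), Rational(-1, 41)) = Mul(Rational(-553, 12), Rational(-1, 41)) = Rational(553, 492) ≈ 1.1240)
Add(f, Mul(-69, R)) = Add(146, Mul(-69, Rational(553, 492))) = Add(146, Rational(-12719, 164)) = Rational(11225, 164)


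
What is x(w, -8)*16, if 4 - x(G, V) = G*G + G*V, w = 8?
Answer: 64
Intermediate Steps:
x(G, V) = 4 - G² - G*V (x(G, V) = 4 - (G*G + G*V) = 4 - (G² + G*V) = 4 + (-G² - G*V) = 4 - G² - G*V)
x(w, -8)*16 = (4 - 1*8² - 1*8*(-8))*16 = (4 - 1*64 + 64)*16 = (4 - 64 + 64)*16 = 4*16 = 64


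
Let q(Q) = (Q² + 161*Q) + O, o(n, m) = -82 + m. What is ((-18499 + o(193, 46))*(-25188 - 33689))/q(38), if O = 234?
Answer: 1091285195/7796 ≈ 1.3998e+5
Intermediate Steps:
q(Q) = 234 + Q² + 161*Q (q(Q) = (Q² + 161*Q) + 234 = 234 + Q² + 161*Q)
((-18499 + o(193, 46))*(-25188 - 33689))/q(38) = ((-18499 + (-82 + 46))*(-25188 - 33689))/(234 + 38² + 161*38) = ((-18499 - 36)*(-58877))/(234 + 1444 + 6118) = -18535*(-58877)/7796 = 1091285195*(1/7796) = 1091285195/7796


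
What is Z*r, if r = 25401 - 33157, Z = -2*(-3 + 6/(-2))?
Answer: -93072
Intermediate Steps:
Z = 12 (Z = -2*(-3 + 6*(-½)) = -2*(-3 - 3) = -2*(-6) = 12)
r = -7756
Z*r = 12*(-7756) = -93072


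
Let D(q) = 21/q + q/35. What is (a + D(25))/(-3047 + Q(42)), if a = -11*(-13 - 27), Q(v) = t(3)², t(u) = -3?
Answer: -38636/265825 ≈ -0.14534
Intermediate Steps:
D(q) = 21/q + q/35 (D(q) = 21/q + q*(1/35) = 21/q + q/35)
Q(v) = 9 (Q(v) = (-3)² = 9)
a = 440 (a = -11*(-40) = 440)
(a + D(25))/(-3047 + Q(42)) = (440 + (21/25 + (1/35)*25))/(-3047 + 9) = (440 + (21*(1/25) + 5/7))/(-3038) = (440 + (21/25 + 5/7))*(-1/3038) = (440 + 272/175)*(-1/3038) = (77272/175)*(-1/3038) = -38636/265825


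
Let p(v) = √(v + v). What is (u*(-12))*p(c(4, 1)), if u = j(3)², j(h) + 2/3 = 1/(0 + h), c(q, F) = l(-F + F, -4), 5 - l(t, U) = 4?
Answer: -4*√2/3 ≈ -1.8856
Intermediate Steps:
l(t, U) = 1 (l(t, U) = 5 - 1*4 = 5 - 4 = 1)
c(q, F) = 1
j(h) = -⅔ + 1/h (j(h) = -⅔ + 1/(0 + h) = -⅔ + 1/h)
p(v) = √2*√v (p(v) = √(2*v) = √2*√v)
u = ⅑ (u = (-⅔ + 1/3)² = (-⅔ + ⅓)² = (-⅓)² = ⅑ ≈ 0.11111)
(u*(-12))*p(c(4, 1)) = ((⅑)*(-12))*(√2*√1) = -4*√2/3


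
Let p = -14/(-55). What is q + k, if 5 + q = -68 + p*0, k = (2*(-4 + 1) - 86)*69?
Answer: -6421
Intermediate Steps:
p = 14/55 (p = -14*(-1/55) = 14/55 ≈ 0.25455)
k = -6348 (k = (2*(-3) - 86)*69 = (-6 - 86)*69 = -92*69 = -6348)
q = -73 (q = -5 + (-68 + (14/55)*0) = -5 + (-68 + 0) = -5 - 68 = -73)
q + k = -73 - 6348 = -6421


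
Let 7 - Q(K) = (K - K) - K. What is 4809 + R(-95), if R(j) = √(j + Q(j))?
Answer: 4809 + I*√183 ≈ 4809.0 + 13.528*I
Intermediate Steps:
Q(K) = 7 + K (Q(K) = 7 - ((K - K) - K) = 7 - (0 - K) = 7 - (-1)*K = 7 + K)
R(j) = √(7 + 2*j) (R(j) = √(j + (7 + j)) = √(7 + 2*j))
4809 + R(-95) = 4809 + √(7 + 2*(-95)) = 4809 + √(7 - 190) = 4809 + √(-183) = 4809 + I*√183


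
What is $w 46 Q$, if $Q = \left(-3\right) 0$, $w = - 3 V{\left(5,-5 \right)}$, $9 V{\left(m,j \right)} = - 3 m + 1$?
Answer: $0$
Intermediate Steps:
$V{\left(m,j \right)} = \frac{1}{9} - \frac{m}{3}$ ($V{\left(m,j \right)} = \frac{- 3 m + 1}{9} = \frac{1 - 3 m}{9} = \frac{1}{9} - \frac{m}{3}$)
$w = \frac{14}{3}$ ($w = - 3 \left(\frac{1}{9} - \frac{5}{3}\right) = \left(-3\right) \left(- \frac{14}{9}\right) = \frac{14}{3} \approx 4.6667$)
$Q = 0$
$w 46 Q = \frac{14}{3} \cdot 46 \cdot 0 = \frac{644}{3} \cdot 0 = 0$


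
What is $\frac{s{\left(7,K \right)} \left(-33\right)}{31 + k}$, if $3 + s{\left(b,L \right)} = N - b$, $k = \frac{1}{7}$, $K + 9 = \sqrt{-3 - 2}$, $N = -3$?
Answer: $\frac{3003}{218} \approx 13.775$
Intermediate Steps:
$K = -9 + i \sqrt{5}$ ($K = -9 + \sqrt{-3 - 2} = -9 + \sqrt{-5} = -9 + i \sqrt{5} \approx -9.0 + 2.2361 i$)
$k = \frac{1}{7} \approx 0.14286$
$s{\left(b,L \right)} = -6 - b$ ($s{\left(b,L \right)} = -3 - \left(3 + b\right) = -6 - b$)
$\frac{s{\left(7,K \right)} \left(-33\right)}{31 + k} = \frac{\left(-6 - 7\right) \left(-33\right)}{31 + \frac{1}{7}} = \frac{\left(-6 - 7\right) \left(-33\right)}{\frac{218}{7}} = \left(-13\right) \left(-33\right) \frac{7}{218} = 429 \cdot \frac{7}{218} = \frac{3003}{218}$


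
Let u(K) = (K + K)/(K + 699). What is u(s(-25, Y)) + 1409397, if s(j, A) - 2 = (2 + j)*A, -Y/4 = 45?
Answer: 6822899161/4841 ≈ 1.4094e+6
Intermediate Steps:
Y = -180 (Y = -4*45 = -180)
s(j, A) = 2 + A*(2 + j) (s(j, A) = 2 + (2 + j)*A = 2 + A*(2 + j))
u(K) = 2*K/(699 + K) (u(K) = (2*K)/(699 + K) = 2*K/(699 + K))
u(s(-25, Y)) + 1409397 = 2*(2 + 2*(-180) - 180*(-25))/(699 + (2 + 2*(-180) - 180*(-25))) + 1409397 = 2*(2 - 360 + 4500)/(699 + (2 - 360 + 4500)) + 1409397 = 2*4142/(699 + 4142) + 1409397 = 2*4142/4841 + 1409397 = 2*4142*(1/4841) + 1409397 = 8284/4841 + 1409397 = 6822899161/4841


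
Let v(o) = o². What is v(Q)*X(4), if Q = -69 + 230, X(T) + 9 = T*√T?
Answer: -25921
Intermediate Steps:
X(T) = -9 + T^(3/2) (X(T) = -9 + T*√T = -9 + T^(3/2))
Q = 161
v(Q)*X(4) = 161²*(-9 + 4^(3/2)) = 25921*(-9 + 8) = 25921*(-1) = -25921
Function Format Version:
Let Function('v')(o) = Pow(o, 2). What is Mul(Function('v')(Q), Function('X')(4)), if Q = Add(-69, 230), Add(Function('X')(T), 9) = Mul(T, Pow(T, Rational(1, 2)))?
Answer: -25921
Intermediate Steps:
Function('X')(T) = Add(-9, Pow(T, Rational(3, 2))) (Function('X')(T) = Add(-9, Mul(T, Pow(T, Rational(1, 2)))) = Add(-9, Pow(T, Rational(3, 2))))
Q = 161
Mul(Function('v')(Q), Function('X')(4)) = Mul(Pow(161, 2), Add(-9, Pow(4, Rational(3, 2)))) = Mul(25921, Add(-9, 8)) = Mul(25921, -1) = -25921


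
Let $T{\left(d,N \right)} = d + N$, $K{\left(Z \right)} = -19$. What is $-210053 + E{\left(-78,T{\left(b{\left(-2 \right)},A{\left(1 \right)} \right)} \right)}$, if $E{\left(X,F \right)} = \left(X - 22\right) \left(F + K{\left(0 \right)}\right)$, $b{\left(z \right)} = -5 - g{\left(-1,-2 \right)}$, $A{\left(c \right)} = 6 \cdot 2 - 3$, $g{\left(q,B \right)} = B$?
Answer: $-208753$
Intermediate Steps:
$A{\left(c \right)} = 9$ ($A{\left(c \right)} = 12 - 3 = 9$)
$b{\left(z \right)} = -3$ ($b{\left(z \right)} = -5 - -2 = -5 + 2 = -3$)
$T{\left(d,N \right)} = N + d$
$E{\left(X,F \right)} = \left(-22 + X\right) \left(-19 + F\right)$ ($E{\left(X,F \right)} = \left(X - 22\right) \left(F - 19\right) = \left(-22 + X\right) \left(-19 + F\right)$)
$-210053 + E{\left(-78,T{\left(b{\left(-2 \right)},A{\left(1 \right)} \right)} \right)} = -210053 + \left(418 - 22 \left(9 - 3\right) - -1482 + \left(9 - 3\right) \left(-78\right)\right) = -210053 + \left(418 - 132 + 1482 + 6 \left(-78\right)\right) = -210053 + \left(418 - 132 + 1482 - 468\right) = -210053 + 1300 = -208753$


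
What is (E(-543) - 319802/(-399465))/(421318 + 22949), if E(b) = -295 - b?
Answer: 99387122/177469117155 ≈ 0.00056002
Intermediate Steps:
(E(-543) - 319802/(-399465))/(421318 + 22949) = ((-295 - 1*(-543)) - 319802/(-399465))/(421318 + 22949) = ((-295 + 543) - 319802*(-1/399465))/444267 = (248 + 319802/399465)*(1/444267) = (99387122/399465)*(1/444267) = 99387122/177469117155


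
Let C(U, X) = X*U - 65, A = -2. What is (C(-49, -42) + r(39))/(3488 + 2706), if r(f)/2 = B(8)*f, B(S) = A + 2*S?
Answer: 3085/6194 ≈ 0.49806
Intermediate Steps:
B(S) = -2 + 2*S
C(U, X) = -65 + U*X (C(U, X) = U*X - 65 = -65 + U*X)
r(f) = 28*f (r(f) = 2*((-2 + 2*8)*f) = 2*((-2 + 16)*f) = 2*(14*f) = 28*f)
(C(-49, -42) + r(39))/(3488 + 2706) = ((-65 - 49*(-42)) + 28*39)/(3488 + 2706) = ((-65 + 2058) + 1092)/6194 = (1993 + 1092)*(1/6194) = 3085*(1/6194) = 3085/6194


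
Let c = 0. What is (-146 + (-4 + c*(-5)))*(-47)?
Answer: 7050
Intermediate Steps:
(-146 + (-4 + c*(-5)))*(-47) = (-146 + (-4 + 0*(-5)))*(-47) = (-146 + (-4 + 0))*(-47) = (-146 - 4)*(-47) = -150*(-47) = 7050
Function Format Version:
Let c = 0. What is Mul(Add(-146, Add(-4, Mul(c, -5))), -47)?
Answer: 7050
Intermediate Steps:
Mul(Add(-146, Add(-4, Mul(c, -5))), -47) = Mul(Add(-146, Add(-4, Mul(0, -5))), -47) = Mul(Add(-146, Add(-4, 0)), -47) = Mul(Add(-146, -4), -47) = Mul(-150, -47) = 7050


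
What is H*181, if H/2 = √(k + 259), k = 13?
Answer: 1448*√17 ≈ 5970.3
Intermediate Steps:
H = 8*√17 (H = 2*√(13 + 259) = 2*√272 = 2*(4*√17) = 8*√17 ≈ 32.985)
H*181 = (8*√17)*181 = 1448*√17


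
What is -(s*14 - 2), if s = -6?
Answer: 86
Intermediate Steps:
-(s*14 - 2) = -(-6*14 - 2) = -(-84 - 2) = -1*(-86) = 86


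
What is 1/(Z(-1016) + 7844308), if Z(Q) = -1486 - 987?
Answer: 1/7841835 ≈ 1.2752e-7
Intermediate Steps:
Z(Q) = -2473
1/(Z(-1016) + 7844308) = 1/(-2473 + 7844308) = 1/7841835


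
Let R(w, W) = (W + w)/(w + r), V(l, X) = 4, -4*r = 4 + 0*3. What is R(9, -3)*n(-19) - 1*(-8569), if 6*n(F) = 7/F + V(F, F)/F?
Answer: 1302477/152 ≈ 8568.9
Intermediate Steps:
r = -1 (r = -(4 + 0*3)/4 = -(4 + 0)/4 = -¼*4 = -1)
R(w, W) = (W + w)/(-1 + w) (R(w, W) = (W + w)/(w - 1) = (W + w)/(-1 + w))
n(F) = 11/(6*F) (n(F) = (7/F + 4/F)/6 = (11/F)/6 = 11/(6*F))
R(9, -3)*n(-19) - 1*(-8569) = ((-3 + 9)/(-1 + 9))*((11/6)/(-19)) - 1*(-8569) = (6/8)*((11/6)*(-1/19)) + 8569 = ((⅛)*6)*(-11/114) + 8569 = (¾)*(-11/114) + 8569 = -11/152 + 8569 = 1302477/152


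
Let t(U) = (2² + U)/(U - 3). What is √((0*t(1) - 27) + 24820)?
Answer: √24793 ≈ 157.46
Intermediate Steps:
t(U) = (4 + U)/(-3 + U)
√((0*t(1) - 27) + 24820) = √((0*((4 + 1)/(-3 + 1)) - 27) + 24820) = √((0*(5/(-2)) - 27) + 24820) = √((0*(-½*5) - 27) + 24820) = √((0*(-5/2) - 27) + 24820) = √((0 - 27) + 24820) = √(-27 + 24820) = √24793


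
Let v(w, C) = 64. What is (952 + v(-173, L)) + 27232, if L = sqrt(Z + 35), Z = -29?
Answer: 28248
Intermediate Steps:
L = sqrt(6) (L = sqrt(-29 + 35) = sqrt(6) ≈ 2.4495)
(952 + v(-173, L)) + 27232 = (952 + 64) + 27232 = 1016 + 27232 = 28248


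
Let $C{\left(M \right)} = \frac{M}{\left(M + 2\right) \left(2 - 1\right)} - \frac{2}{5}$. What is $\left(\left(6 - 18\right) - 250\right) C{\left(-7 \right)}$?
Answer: $-262$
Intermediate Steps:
$C{\left(M \right)} = - \frac{2}{5} + \frac{M}{2 + M}$ ($C{\left(M \right)} = \frac{M}{\left(2 + M\right) 1} - \frac{2}{5} = \frac{M}{2 + M} - \frac{2}{5} = - \frac{2}{5} + \frac{M}{2 + M}$)
$\left(\left(6 - 18\right) - 250\right) C{\left(-7 \right)} = \left(\left(6 - 18\right) - 250\right) \frac{-4 + 3 \left(-7\right)}{5 \left(2 - 7\right)} = \left(\left(6 - 18\right) - 250\right) \frac{-4 - 21}{5 \left(-5\right)} = \left(-12 - 250\right) \frac{1}{5} \left(- \frac{1}{5}\right) \left(-25\right) = \left(-262\right) 1 = -262$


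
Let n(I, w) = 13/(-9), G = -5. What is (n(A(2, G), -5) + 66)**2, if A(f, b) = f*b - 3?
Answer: 337561/81 ≈ 4167.4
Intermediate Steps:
A(f, b) = -3 + b*f (A(f, b) = b*f - 3 = -3 + b*f)
n(I, w) = -13/9 (n(I, w) = 13*(-1/9) = -13/9)
(n(A(2, G), -5) + 66)**2 = (-13/9 + 66)**2 = (581/9)**2 = 337561/81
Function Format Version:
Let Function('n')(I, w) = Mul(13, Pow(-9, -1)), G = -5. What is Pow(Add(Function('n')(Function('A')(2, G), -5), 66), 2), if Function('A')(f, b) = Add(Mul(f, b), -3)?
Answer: Rational(337561, 81) ≈ 4167.4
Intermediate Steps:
Function('A')(f, b) = Add(-3, Mul(b, f)) (Function('A')(f, b) = Add(Mul(b, f), -3) = Add(-3, Mul(b, f)))
Function('n')(I, w) = Rational(-13, 9) (Function('n')(I, w) = Mul(13, Rational(-1, 9)) = Rational(-13, 9))
Pow(Add(Function('n')(Function('A')(2, G), -5), 66), 2) = Pow(Add(Rational(-13, 9), 66), 2) = Pow(Rational(581, 9), 2) = Rational(337561, 81)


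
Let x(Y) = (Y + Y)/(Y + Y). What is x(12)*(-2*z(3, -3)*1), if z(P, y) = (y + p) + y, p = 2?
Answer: 8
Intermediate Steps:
x(Y) = 1 (x(Y) = (2*Y)/((2*Y)) = (2*Y)*(1/(2*Y)) = 1)
z(P, y) = 2 + 2*y (z(P, y) = (y + 2) + y = (2 + y) + y = 2 + 2*y)
x(12)*(-2*z(3, -3)*1) = 1*(-2*(2 + 2*(-3))*1) = 1*(-2*(2 - 6)*1) = 1*(-2*(-4)*1) = 1*(8*1) = 1*8 = 8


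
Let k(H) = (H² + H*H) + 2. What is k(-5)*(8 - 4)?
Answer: 208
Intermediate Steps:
k(H) = 2 + 2*H² (k(H) = (H² + H²) + 2 = 2*H² + 2 = 2 + 2*H²)
k(-5)*(8 - 4) = (2 + 2*(-5)²)*(8 - 4) = (2 + 2*25)*4 = (2 + 50)*4 = 52*4 = 208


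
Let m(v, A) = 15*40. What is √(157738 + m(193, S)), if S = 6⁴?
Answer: √158338 ≈ 397.92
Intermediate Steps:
S = 1296
m(v, A) = 600
√(157738 + m(193, S)) = √(157738 + 600) = √158338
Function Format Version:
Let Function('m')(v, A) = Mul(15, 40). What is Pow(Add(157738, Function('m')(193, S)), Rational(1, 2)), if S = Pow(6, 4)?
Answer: Pow(158338, Rational(1, 2)) ≈ 397.92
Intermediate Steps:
S = 1296
Function('m')(v, A) = 600
Pow(Add(157738, Function('m')(193, S)), Rational(1, 2)) = Pow(Add(157738, 600), Rational(1, 2)) = Pow(158338, Rational(1, 2))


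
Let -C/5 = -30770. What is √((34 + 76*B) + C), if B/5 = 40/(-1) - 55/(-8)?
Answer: √565186/2 ≈ 375.89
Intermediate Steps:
C = 153850 (C = -5*(-30770) = 153850)
B = -1325/8 (B = 5*(40/(-1) - 55/(-8)) = 5*(40*(-1) - 55*(-⅛)) = 5*(-40 + 55/8) = 5*(-265/8) = -1325/8 ≈ -165.63)
√((34 + 76*B) + C) = √((34 + 76*(-1325/8)) + 153850) = √((34 - 25175/2) + 153850) = √(-25107/2 + 153850) = √(282593/2) = √565186/2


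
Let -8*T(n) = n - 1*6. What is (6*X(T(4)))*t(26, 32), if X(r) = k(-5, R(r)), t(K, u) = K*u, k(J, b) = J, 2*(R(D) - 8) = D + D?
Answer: -24960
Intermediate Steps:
R(D) = 8 + D (R(D) = 8 + (D + D)/2 = 8 + (2*D)/2 = 8 + D)
T(n) = ¾ - n/8 (T(n) = -(n - 1*6)/8 = -(n - 6)/8 = -(-6 + n)/8 = ¾ - n/8)
X(r) = -5
(6*X(T(4)))*t(26, 32) = (6*(-5))*(26*32) = -30*832 = -24960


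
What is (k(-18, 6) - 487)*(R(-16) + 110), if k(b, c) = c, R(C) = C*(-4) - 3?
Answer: -82251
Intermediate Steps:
R(C) = -3 - 4*C (R(C) = -4*C - 3 = -3 - 4*C)
(k(-18, 6) - 487)*(R(-16) + 110) = (6 - 487)*((-3 - 4*(-16)) + 110) = -481*((-3 + 64) + 110) = -481*(61 + 110) = -481*171 = -82251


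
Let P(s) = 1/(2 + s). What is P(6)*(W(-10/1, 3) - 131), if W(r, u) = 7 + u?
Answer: -121/8 ≈ -15.125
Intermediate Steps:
P(6)*(W(-10/1, 3) - 131) = ((7 + 3) - 131)/(2 + 6) = (10 - 131)/8 = (1/8)*(-121) = -121/8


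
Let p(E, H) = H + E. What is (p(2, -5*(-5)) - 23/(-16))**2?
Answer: 207025/256 ≈ 808.69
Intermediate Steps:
p(E, H) = E + H
(p(2, -5*(-5)) - 23/(-16))**2 = ((2 - 5*(-5)) - 23/(-16))**2 = ((2 + 25) - 23*(-1/16))**2 = (27 + 23/16)**2 = (455/16)**2 = 207025/256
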